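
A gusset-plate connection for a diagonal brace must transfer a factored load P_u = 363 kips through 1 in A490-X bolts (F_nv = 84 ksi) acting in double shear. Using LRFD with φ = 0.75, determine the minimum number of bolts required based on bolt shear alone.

4 bolts

A_b = π·1²/4 = 0.7854 in².
Per-bolt design strength φR_n = 0.75 × 84 × 0.7854 × 2 = 98.96 kips.
n ≥ 363 / 98.96 = 3.668 → use 4 bolts.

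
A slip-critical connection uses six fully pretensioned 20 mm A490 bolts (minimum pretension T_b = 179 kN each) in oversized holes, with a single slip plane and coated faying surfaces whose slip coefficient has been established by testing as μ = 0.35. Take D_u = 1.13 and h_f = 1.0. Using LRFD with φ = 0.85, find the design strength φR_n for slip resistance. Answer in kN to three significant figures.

R_n = μ · D_u · h_f · T_b · n_s · n_b = 0.35 × 1.13 × 1.0 × 179 × 1 × 6 = 424.8 kN.
Design strength φR_n = 0.85 × 424.8 = 361 kN.

361 kN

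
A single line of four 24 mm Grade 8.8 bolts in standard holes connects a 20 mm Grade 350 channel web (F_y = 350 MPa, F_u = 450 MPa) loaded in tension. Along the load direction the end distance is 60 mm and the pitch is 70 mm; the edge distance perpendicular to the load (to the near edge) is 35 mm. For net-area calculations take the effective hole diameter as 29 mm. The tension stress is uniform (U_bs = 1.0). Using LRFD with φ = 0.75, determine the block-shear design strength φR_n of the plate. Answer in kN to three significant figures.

821 kN

Shear plane L_v = 60 + 3·70 = 270 mm; A_gv = 270 × 20 = 5400 mm².
A_nv = (270 − 3.5·29) × 20 = 3370 mm².
A_nt = (35 − 0.5·29) × 20 = 410 mm².
0.6 F_u A_nv = 909.9 kN; 0.6 F_y A_gv = 1134 kN → shear rupture governs the shear term.
R_n = 909.9 + 1.0 × 450 × 410 / 1000 = 1094 kN.
Design strength φR_n = 0.75 × 1094 = 821 kN.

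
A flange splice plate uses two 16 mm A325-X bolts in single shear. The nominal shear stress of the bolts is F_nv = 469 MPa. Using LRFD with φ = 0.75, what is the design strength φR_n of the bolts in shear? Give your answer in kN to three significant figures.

141 kN

A_b = π × 16² / 4 = 201.1 mm².
R_n = F_nv · A_b · n · n_s = 469 × 201.1 × 2 × 1 / 1000 = 188.6 kN.
Design strength φR_n = 0.75 × 188.6 = 141 kN.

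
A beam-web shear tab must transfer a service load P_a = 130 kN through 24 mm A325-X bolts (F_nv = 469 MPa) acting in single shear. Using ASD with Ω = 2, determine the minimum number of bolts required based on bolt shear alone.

2 bolts

A_b = π·24²/4 = 452.4 mm².
Per-bolt allowable strength R_n/Ω = 469 × 452.4 × 1 / 1000 / 2 = 106.1 kN.
n ≥ 130 / 106.1 = 1.225 → use 2 bolts.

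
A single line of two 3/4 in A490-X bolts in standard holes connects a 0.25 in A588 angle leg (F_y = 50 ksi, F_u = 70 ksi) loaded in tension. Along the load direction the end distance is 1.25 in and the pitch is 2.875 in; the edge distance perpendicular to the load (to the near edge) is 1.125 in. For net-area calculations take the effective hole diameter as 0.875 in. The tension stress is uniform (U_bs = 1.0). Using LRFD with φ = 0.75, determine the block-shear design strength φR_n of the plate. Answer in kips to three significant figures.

Shear plane L_v = 1.25 + 1·2.875 = 4.125 in; A_gv = 4.125 × 0.25 = 1.031 in².
A_nv = (4.125 − 1.5·0.875) × 0.25 = 0.7031 in².
A_nt = (1.125 − 0.5·0.875) × 0.25 = 0.1719 in².
0.6 F_u A_nv = 29.53 kips; 0.6 F_y A_gv = 30.94 kips → shear rupture governs the shear term.
R_n = 29.53 + 1.0 × 70 × 0.1719 = 41.56 kips.
Design strength φR_n = 0.75 × 41.56 = 31.2 kips.

31.2 kips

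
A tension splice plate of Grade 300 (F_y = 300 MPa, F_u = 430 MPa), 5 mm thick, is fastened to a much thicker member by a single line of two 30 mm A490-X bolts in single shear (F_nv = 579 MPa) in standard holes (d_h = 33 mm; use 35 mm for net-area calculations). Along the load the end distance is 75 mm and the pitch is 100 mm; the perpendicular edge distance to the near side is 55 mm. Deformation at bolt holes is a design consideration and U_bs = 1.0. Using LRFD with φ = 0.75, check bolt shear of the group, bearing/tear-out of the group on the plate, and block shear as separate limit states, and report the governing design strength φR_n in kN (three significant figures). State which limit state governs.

179 kN (block shear governs)

Bolt shear: A_b = π·30²/4 = 706.9 mm²; R_n = 579 × 706.9 × 2 × 1 / 1000 = 818.5 kN → 0.75 × 818.5 = 614 kN.
Bearing: edge l_c = 58.5, r_n = 150.9 kN; interior l_c = 67, r_n = 154.8 kN; R_n = 150.9 + 1·154.8 = 305.7 kN → 229 kN.
Block shear: A_gv = 875, A_nv = 612.5, A_nt = 187.5 mm²; R_n = min(0.6F_uA_nv, 0.6F_yA_gv) + U_bs·F_u·A_nt = 238.1 kN → 179 kN.
Block shear governs: 179 kN.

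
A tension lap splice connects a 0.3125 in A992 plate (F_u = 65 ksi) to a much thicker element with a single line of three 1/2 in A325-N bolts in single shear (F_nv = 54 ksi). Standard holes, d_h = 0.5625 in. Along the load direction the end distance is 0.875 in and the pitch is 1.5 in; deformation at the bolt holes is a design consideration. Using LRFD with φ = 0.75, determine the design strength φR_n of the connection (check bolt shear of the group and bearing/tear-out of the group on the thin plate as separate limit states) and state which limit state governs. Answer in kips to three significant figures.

Bolt shear: A_b = π·0.5²/4 = 0.1963 in²; R_n = 54 × 0.1963 × 3 × 1 = 31.81 kips → 0.75 × 31.81 = 23.9 kips.
Bearing (1.2 l_c t F_u ≤ 2.4 d t F_u): upper limit = 2.4·0.5·0.3125·65 = 24.38 kips.
  Edge l_c = 0.875 − 0.5625/2 = 0.5938 → r_n = 14.47 kips; interior l_c = 1.5 − 0.5625 = 0.9375 → r_n = 22.85 kips.
  R_n,bearing = 1·14.47 + 2·22.85 = 60.18 kips → 0.75 × 60.18 = 45.1 kips.
Bolt shear governs: 23.9 kips.

23.9 kips (bolt shear governs)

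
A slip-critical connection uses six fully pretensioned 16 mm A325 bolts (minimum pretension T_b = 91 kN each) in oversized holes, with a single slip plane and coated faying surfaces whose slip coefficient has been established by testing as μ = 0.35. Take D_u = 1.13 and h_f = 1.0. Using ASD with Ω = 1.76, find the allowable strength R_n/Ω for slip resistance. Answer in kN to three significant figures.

R_n = μ · D_u · h_f · T_b · n_s · n_b = 0.35 × 1.13 × 1.0 × 91 × 1 × 6 = 215.9 kN.
Allowable strength R_n/Ω = 215.9 / 1.76 = 123 kN.

123 kN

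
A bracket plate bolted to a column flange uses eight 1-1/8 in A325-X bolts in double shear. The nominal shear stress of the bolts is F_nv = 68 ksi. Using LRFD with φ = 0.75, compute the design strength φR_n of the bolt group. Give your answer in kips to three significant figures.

A_b = π × 1.125² / 4 = 0.994 in².
R_n = F_nv · A_b · n · n_s = 68 × 0.994 × 8 × 2 = 1081 kips.
Design strength φR_n = 0.75 × 1081 = 811 kips.

811 kips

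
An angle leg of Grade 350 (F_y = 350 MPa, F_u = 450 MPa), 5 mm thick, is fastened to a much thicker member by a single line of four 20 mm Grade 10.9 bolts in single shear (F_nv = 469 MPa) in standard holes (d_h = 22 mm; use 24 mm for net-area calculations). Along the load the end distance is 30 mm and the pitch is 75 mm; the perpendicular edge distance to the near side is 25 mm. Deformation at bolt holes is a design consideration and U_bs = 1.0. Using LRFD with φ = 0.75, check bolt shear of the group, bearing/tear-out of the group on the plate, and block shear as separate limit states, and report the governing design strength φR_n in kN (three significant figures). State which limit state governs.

Bolt shear: A_b = π·20²/4 = 314.2 mm²; R_n = 469 × 314.2 × 4 × 1 / 1000 = 589.4 kN → 0.75 × 589.4 = 442 kN.
Bearing: edge l_c = 19, r_n = 51.3 kN; interior l_c = 53, r_n = 108 kN; R_n = 51.3 + 3·108 = 375.3 kN → 281 kN.
Block shear: A_gv = 1275, A_nv = 855, A_nt = 65 mm²; R_n = min(0.6F_uA_nv, 0.6F_yA_gv) + U_bs·F_u·A_nt = 260.1 kN → 195 kN.
Block shear governs: 195 kN.

195 kN (block shear governs)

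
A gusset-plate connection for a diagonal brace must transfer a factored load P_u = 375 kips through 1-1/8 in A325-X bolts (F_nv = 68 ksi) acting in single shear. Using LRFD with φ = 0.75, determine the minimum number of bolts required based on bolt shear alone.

A_b = π·1.125²/4 = 0.994 in².
Per-bolt design strength φR_n = 0.75 × 68 × 0.994 × 1 = 50.69 kips.
n ≥ 375 / 50.69 = 7.397 → use 8 bolts.

8 bolts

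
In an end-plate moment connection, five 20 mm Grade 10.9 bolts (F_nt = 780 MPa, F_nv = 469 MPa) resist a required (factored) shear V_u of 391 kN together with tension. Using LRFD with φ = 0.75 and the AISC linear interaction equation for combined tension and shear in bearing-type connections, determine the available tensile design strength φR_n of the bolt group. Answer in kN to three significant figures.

A_b = π·20²/4 = 314.2 mm²; f_rv = 391 × 1000 / (5 × 314.2) = 248.9 MPa.
F'_nt = 1.3 F_nt − (F_nt / φF_nv) f_rv = 1.3·780 − (780/(0.75·469))·248.9 = 462 MPa, capped at F_nt → F'_nt = 462 MPa.
R_n = F'_nt · A_b · n = 462 × 314.2 × 5 / 1000 = 725.8 kN.
Design strength φR_n = 0.75 × 725.8 = 544 kN.

544 kN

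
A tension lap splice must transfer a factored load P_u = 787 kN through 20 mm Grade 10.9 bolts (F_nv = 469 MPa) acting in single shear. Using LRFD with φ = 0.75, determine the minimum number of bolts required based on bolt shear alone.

8 bolts

A_b = π·20²/4 = 314.2 mm².
Per-bolt design strength φR_n = 0.75 × 469 × 314.2 × 1 / 1000 = 110.5 kN.
n ≥ 787 / 110.5 = 7.122 → use 8 bolts.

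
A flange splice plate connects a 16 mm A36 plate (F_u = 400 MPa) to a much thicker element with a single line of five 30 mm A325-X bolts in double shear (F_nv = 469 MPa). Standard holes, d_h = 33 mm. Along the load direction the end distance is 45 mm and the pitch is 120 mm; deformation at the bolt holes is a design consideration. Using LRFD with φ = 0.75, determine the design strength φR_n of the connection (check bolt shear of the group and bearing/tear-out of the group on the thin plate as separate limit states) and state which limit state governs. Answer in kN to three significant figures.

1550 kN (bearing governs)

Bolt shear: A_b = π·30²/4 = 706.9 mm²; R_n = 469 × 706.9 × 5 × 2 / 1000 = 3315 kN → 0.75 × 3315 = 2490 kN.
Bearing (1.2 l_c t F_u ≤ 2.4 d t F_u): upper limit = 2.4·30·16·400 / 1000 = 460.8 kN.
  Edge l_c = 45 − 33/2 = 28.5 → r_n = 218.9 kN; interior l_c = 120 − 33 = 87 → r_n = 460.8 kN.
  R_n,bearing = 1·218.9 + 4·460.8 = 2062 kN → 0.75 × 2062 = 1550 kN.
Bearing governs: 1550 kN.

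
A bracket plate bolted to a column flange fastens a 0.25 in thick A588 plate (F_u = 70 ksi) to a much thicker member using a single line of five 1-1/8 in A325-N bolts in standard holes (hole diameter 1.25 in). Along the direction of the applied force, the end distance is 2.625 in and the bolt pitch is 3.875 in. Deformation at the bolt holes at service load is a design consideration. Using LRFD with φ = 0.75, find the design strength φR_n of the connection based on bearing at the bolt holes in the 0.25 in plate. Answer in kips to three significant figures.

Per bolt r_n = 1.2 l_c t F_u ≤ 2.4 d t F_u; upper limit = 2.4 × 1.125 × 0.25 × 70 = 47.25 kips.
Edge bolt: l_c = 2.625 − 1.25/2 = 2 in → 1.2 × 2 × 0.25 × 70 = 42 → r_n = 42 kips.
Interior bolts: l_c = 3.875 − 1.25 = 2.625 in → 1.2 × 2.625 × 0.25 × 70 = 55.12 → r_n = 47.25 kips.
R_n = 1 × 42 + 4 × 47.25 = 231 kips.
Design strength φR_n = 0.75 × 231 = 173 kips.

173 kips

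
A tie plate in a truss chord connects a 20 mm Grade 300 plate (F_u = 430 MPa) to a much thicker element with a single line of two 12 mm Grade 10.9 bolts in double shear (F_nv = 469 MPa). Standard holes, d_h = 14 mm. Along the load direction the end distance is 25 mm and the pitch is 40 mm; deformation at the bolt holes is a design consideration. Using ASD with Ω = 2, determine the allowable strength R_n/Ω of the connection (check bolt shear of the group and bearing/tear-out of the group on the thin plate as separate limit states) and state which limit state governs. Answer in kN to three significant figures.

106 kN (bolt shear governs)

Bolt shear: A_b = π·12²/4 = 113.1 mm²; R_n = 469 × 113.1 × 2 × 2 / 1000 = 212.2 kN → 212.2 / 2 = 106 kN.
Bearing (1.2 l_c t F_u ≤ 2.4 d t F_u): upper limit = 2.4·12·20·430 / 1000 = 247.7 kN.
  Edge l_c = 25 − 14/2 = 18 → r_n = 185.8 kN; interior l_c = 40 − 14 = 26 → r_n = 247.7 kN.
  R_n,bearing = 1·185.8 + 1·247.7 = 433.4 kN → 433.4 / 2 = 217 kN.
Bolt shear governs: 106 kN.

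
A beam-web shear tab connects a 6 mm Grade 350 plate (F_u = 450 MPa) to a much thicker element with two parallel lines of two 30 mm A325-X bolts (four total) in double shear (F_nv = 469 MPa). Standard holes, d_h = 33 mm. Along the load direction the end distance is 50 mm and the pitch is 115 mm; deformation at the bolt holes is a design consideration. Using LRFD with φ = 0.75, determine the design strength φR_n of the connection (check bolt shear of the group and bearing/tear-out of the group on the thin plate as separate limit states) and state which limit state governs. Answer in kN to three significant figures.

454 kN (bearing governs)

Bolt shear: A_b = π·30²/4 = 706.9 mm²; R_n = 469 × 706.9 × 4 × 2 / 1000 = 2652 kN → 0.75 × 2652 = 1990 kN.
Bearing (1.2 l_c t F_u ≤ 2.4 d t F_u): upper limit = 2.4·30·6·450 / 1000 = 194.4 kN.
  Edge l_c = 50 − 33/2 = 33.5 → r_n = 108.5 kN; interior l_c = 115 − 33 = 82 → r_n = 194.4 kN.
  R_n,bearing = 2·108.5 + 2·194.4 = 605.9 kN → 0.75 × 605.9 = 454 kN.
Bearing governs: 454 kN.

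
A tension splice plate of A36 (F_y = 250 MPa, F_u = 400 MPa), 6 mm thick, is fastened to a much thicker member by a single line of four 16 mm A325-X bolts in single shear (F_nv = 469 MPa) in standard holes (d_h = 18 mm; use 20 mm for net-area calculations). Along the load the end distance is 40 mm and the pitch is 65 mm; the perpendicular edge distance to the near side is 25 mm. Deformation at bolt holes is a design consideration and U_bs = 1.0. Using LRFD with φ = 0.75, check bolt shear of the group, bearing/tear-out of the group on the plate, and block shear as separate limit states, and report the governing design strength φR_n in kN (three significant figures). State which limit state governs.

Bolt shear: A_b = π·16²/4 = 201.1 mm²; R_n = 469 × 201.1 × 4 × 1 / 1000 = 377.2 kN → 0.75 × 377.2 = 283 kN.
Bearing: edge l_c = 31, r_n = 89.28 kN; interior l_c = 47, r_n = 92.16 kN; R_n = 89.28 + 3·92.16 = 365.8 kN → 274 kN.
Block shear: A_gv = 1410, A_nv = 990, A_nt = 90 mm²; R_n = min(0.6F_uA_nv, 0.6F_yA_gv) + U_bs·F_u·A_nt = 247.5 kN → 186 kN.
Block shear governs: 186 kN.

186 kN (block shear governs)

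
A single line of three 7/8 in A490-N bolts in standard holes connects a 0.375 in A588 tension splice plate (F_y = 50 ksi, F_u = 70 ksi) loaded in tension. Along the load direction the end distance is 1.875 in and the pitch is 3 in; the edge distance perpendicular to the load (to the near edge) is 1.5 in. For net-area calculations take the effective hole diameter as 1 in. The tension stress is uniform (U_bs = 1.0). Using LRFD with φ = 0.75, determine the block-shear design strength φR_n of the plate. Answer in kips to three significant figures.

83.2 kips

Shear plane L_v = 1.875 + 2·3 = 7.875 in; A_gv = 7.875 × 0.375 = 2.953 in².
A_nv = (7.875 − 2.5·1) × 0.375 = 2.016 in².
A_nt = (1.5 − 0.5·1) × 0.375 = 0.375 in².
0.6 F_u A_nv = 84.66 kips; 0.6 F_y A_gv = 88.59 kips → shear rupture governs the shear term.
R_n = 84.66 + 1.0 × 70 × 0.375 = 110.9 kips.
Design strength φR_n = 0.75 × 110.9 = 83.2 kips.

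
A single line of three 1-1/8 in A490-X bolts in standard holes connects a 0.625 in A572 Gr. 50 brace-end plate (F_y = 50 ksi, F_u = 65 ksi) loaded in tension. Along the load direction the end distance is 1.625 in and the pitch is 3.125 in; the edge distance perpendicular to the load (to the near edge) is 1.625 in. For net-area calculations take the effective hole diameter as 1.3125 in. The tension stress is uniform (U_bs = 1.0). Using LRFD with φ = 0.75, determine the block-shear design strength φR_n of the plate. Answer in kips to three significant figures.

Shear plane L_v = 1.625 + 2·3.125 = 7.875 in; A_gv = 7.875 × 0.625 = 4.922 in².
A_nv = (7.875 − 2.5·1.3125) × 0.625 = 2.871 in².
A_nt = (1.625 − 0.5·1.3125) × 0.625 = 0.6055 in².
0.6 F_u A_nv = 112 kips; 0.6 F_y A_gv = 147.7 kips → shear rupture governs the shear term.
R_n = 112 + 1.0 × 65 × 0.6055 = 151.3 kips.
Design strength φR_n = 0.75 × 151.3 = 113 kips.

113 kips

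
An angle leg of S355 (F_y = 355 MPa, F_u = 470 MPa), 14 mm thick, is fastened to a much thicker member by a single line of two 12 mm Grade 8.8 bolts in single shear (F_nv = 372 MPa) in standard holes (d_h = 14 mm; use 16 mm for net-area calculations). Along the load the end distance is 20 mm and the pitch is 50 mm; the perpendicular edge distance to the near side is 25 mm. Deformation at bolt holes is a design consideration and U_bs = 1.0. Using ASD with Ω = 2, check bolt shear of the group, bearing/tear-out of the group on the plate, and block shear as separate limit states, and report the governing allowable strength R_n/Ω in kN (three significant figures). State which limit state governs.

Bolt shear: A_b = π·12²/4 = 113.1 mm²; R_n = 372 × 113.1 × 2 × 1 / 1000 = 84.14 kN → 84.14 / 2 = 42.1 kN.
Bearing: edge l_c = 13, r_n = 102.6 kN; interior l_c = 36, r_n = 189.5 kN; R_n = 102.6 + 1·189.5 = 292.2 kN → 146 kN.
Block shear: A_gv = 980, A_nv = 644, A_nt = 238 mm²; R_n = min(0.6F_uA_nv, 0.6F_yA_gv) + U_bs·F_u·A_nt = 293.5 kN → 147 kN.
Bolt shear governs: 42.1 kN.

42.1 kN (bolt shear governs)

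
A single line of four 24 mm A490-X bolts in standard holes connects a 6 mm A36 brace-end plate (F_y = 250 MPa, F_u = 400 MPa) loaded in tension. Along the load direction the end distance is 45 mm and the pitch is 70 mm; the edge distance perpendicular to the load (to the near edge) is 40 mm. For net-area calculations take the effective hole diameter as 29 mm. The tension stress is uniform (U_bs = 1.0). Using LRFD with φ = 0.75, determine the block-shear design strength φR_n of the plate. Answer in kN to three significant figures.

Shear plane L_v = 45 + 3·70 = 255 mm; A_gv = 255 × 6 = 1530 mm².
A_nv = (255 − 3.5·29) × 6 = 921 mm².
A_nt = (40 − 0.5·29) × 6 = 153 mm².
0.6 F_u A_nv = 221 kN; 0.6 F_y A_gv = 229.5 kN → shear rupture governs the shear term.
R_n = 221 + 1.0 × 400 × 153 / 1000 = 282.2 kN.
Design strength φR_n = 0.75 × 282.2 = 212 kN.

212 kN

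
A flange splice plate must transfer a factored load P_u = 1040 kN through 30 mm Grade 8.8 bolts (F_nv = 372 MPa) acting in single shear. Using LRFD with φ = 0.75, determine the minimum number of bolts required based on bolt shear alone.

6 bolts

A_b = π·30²/4 = 706.9 mm².
Per-bolt design strength φR_n = 0.75 × 372 × 706.9 × 1 / 1000 = 197.2 kN.
n ≥ 1040 / 197.2 = 5.273 → use 6 bolts.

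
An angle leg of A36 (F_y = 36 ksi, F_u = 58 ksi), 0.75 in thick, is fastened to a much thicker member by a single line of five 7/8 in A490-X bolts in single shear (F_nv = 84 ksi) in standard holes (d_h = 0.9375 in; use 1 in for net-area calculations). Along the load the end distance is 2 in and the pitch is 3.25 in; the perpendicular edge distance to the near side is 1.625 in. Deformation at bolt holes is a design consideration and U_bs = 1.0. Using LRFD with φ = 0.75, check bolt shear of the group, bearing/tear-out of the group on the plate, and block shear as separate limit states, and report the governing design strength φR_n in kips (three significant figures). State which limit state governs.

189 kips (bolt shear governs)

Bolt shear: A_b = π·0.875²/4 = 0.6013 in²; R_n = 84 × 0.6013 × 5 × 1 = 252.6 kips → 0.75 × 252.6 = 189 kips.
Bearing: edge l_c = 1.531, r_n = 79.93 kips; interior l_c = 2.312, r_n = 91.35 kips; R_n = 79.93 + 4·91.35 = 445.3 kips → 334 kips.
Block shear: A_gv = 11.25, A_nv = 7.875, A_nt = 0.8438 in²; R_n = min(0.6F_uA_nv, 0.6F_yA_gv) + U_bs·F_u·A_nt = 291.9 kips → 219 kips.
Bolt shear governs: 189 kips.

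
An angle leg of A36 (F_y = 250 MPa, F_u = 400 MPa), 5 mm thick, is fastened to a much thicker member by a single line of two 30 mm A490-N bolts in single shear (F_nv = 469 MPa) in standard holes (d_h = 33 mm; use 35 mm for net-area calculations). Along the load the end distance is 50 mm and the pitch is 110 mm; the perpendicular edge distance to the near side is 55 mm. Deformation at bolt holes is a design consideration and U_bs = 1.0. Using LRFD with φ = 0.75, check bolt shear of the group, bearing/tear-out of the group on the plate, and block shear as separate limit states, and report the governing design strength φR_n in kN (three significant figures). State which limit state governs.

146 kN (block shear governs)

Bolt shear: A_b = π·30²/4 = 706.9 mm²; R_n = 469 × 706.9 × 2 × 1 / 1000 = 663 kN → 0.75 × 663 = 497 kN.
Bearing: edge l_c = 33.5, r_n = 80.4 kN; interior l_c = 77, r_n = 144 kN; R_n = 80.4 + 1·144 = 224.4 kN → 168 kN.
Block shear: A_gv = 800, A_nv = 537.5, A_nt = 187.5 mm²; R_n = min(0.6F_uA_nv, 0.6F_yA_gv) + U_bs·F_u·A_nt = 195 kN → 146 kN.
Block shear governs: 146 kN.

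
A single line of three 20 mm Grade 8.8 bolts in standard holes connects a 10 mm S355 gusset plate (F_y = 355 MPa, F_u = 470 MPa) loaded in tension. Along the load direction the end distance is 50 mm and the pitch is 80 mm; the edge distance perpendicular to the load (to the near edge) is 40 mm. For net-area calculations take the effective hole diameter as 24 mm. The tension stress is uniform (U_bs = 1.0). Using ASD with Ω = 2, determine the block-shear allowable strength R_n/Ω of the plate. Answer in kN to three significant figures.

277 kN

Shear plane L_v = 50 + 2·80 = 210 mm; A_gv = 210 × 10 = 2100 mm².
A_nv = (210 − 2.5·24) × 10 = 1500 mm².
A_nt = (40 − 0.5·24) × 10 = 280 mm².
0.6 F_u A_nv = 423 kN; 0.6 F_y A_gv = 447.3 kN → shear rupture governs the shear term.
R_n = 423 + 1.0 × 470 × 280 / 1000 = 554.6 kN.
Allowable strength R_n/Ω = 554.6 / 2 = 277 kN.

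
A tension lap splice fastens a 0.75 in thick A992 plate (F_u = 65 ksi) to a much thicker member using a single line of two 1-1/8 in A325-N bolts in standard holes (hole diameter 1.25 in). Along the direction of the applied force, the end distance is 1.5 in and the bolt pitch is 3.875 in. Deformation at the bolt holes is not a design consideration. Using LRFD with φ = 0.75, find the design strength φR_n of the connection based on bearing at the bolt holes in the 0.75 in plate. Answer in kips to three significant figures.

171 kips

Per bolt r_n = 1.5 l_c t F_u ≤ 3.0 d t F_u; upper limit = 3.0 × 1.125 × 0.75 × 65 = 164.5 kips.
Edge bolt: l_c = 1.5 − 1.25/2 = 0.875 in → 1.5 × 0.875 × 0.75 × 65 = 63.98 → r_n = 63.98 kips.
Interior bolts: l_c = 3.875 − 1.25 = 2.625 in → 1.5 × 2.625 × 0.75 × 65 = 192 → r_n = 164.5 kips.
R_n = 1 × 63.98 + 1 × 164.5 = 228.5 kips.
Design strength φR_n = 0.75 × 228.5 = 171 kips.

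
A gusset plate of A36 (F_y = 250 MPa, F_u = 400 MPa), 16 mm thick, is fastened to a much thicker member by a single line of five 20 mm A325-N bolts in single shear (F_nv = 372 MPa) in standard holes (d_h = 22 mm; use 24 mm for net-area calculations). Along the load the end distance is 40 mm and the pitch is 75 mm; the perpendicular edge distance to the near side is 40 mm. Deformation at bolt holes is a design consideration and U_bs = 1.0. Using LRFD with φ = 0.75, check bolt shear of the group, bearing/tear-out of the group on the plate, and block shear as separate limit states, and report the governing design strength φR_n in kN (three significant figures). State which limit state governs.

Bolt shear: A_b = π·20²/4 = 314.2 mm²; R_n = 372 × 314.2 × 5 × 1 / 1000 = 584.3 kN → 0.75 × 584.3 = 438 kN.
Bearing: edge l_c = 29, r_n = 222.7 kN; interior l_c = 53, r_n = 307.2 kN; R_n = 222.7 + 4·307.2 = 1452 kN → 1090 kN.
Block shear: A_gv = 5440, A_nv = 3712, A_nt = 448 mm²; R_n = min(0.6F_uA_nv, 0.6F_yA_gv) + U_bs·F_u·A_nt = 995.2 kN → 746 kN.
Bolt shear governs: 438 kN.

438 kN (bolt shear governs)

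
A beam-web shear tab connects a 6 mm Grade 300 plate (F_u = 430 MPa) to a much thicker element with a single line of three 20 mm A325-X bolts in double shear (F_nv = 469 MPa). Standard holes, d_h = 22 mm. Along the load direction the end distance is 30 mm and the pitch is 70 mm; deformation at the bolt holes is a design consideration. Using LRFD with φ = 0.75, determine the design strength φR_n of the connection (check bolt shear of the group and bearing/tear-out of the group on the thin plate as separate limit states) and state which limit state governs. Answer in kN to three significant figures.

Bolt shear: A_b = π·20²/4 = 314.2 mm²; R_n = 469 × 314.2 × 3 × 2 / 1000 = 884 kN → 0.75 × 884 = 663 kN.
Bearing (1.2 l_c t F_u ≤ 2.4 d t F_u): upper limit = 2.4·20·6·430 / 1000 = 123.8 kN.
  Edge l_c = 30 − 22/2 = 19 → r_n = 58.82 kN; interior l_c = 70 − 22 = 48 → r_n = 123.8 kN.
  R_n,bearing = 1·58.82 + 2·123.8 = 306.5 kN → 0.75 × 306.5 = 230 kN.
Bearing governs: 230 kN.

230 kN (bearing governs)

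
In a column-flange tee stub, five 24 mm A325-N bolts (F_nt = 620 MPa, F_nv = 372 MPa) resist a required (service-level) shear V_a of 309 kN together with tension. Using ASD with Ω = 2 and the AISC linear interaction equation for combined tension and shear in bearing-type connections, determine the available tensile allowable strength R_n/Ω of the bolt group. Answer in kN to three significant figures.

397 kN

A_b = π·24²/4 = 452.4 mm²; f_rv = 309 × 1000 / (5 × 452.4) = 136.6 MPa.
F'_nt = 1.3 F_nt − (Ω F_nt / F_nv) f_rv = 1.3·620 − (2·620/372)·136.6 = 350.6 MPa, capped at F_nt → F'_nt = 350.6 MPa.
R_n = F'_nt · A_b · n = 350.6 × 452.4 × 5 / 1000 = 793.1 kN.
Allowable strength R_n/Ω = 793.1 / 2 = 397 kN.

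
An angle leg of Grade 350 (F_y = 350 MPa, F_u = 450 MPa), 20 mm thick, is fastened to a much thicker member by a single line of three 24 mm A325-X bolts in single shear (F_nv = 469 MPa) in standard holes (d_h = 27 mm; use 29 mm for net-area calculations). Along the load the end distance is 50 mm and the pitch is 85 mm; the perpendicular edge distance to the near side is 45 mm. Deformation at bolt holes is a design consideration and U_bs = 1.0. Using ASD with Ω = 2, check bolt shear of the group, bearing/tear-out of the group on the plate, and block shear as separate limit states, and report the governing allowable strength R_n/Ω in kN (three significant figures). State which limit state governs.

318 kN (bolt shear governs)

Bolt shear: A_b = π·24²/4 = 452.4 mm²; R_n = 469 × 452.4 × 3 × 1 / 1000 = 636.5 kN → 636.5 / 2 = 318 kN.
Bearing: edge l_c = 36.5, r_n = 394.2 kN; interior l_c = 58, r_n = 518.4 kN; R_n = 394.2 + 2·518.4 = 1431 kN → 716 kN.
Block shear: A_gv = 4400, A_nv = 2950, A_nt = 610 mm²; R_n = min(0.6F_uA_nv, 0.6F_yA_gv) + U_bs·F_u·A_nt = 1071 kN → 536 kN.
Bolt shear governs: 318 kN.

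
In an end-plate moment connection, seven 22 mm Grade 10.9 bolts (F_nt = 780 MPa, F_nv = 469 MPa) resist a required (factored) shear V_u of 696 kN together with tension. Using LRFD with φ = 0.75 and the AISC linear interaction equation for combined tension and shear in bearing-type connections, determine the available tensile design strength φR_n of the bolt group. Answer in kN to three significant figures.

A_b = π·22²/4 = 380.1 mm²; f_rv = 696 × 1000 / (7 × 380.1) = 261.6 MPa.
F'_nt = 1.3 F_nt − (F_nt / φF_nv) f_rv = 1.3·780 − (780/(0.75·469))·261.6 = 434 MPa, capped at F_nt → F'_nt = 434 MPa.
R_n = F'_nt · A_b · n = 434 × 380.1 × 7 / 1000 = 1155 kN.
Design strength φR_n = 0.75 × 1155 = 866 kN.

866 kN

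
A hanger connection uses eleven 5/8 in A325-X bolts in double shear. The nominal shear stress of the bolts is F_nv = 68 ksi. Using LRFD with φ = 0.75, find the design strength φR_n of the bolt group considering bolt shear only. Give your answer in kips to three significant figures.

344 kips

A_b = π × 0.625² / 4 = 0.3068 in².
R_n = F_nv · A_b · n · n_s = 68 × 0.3068 × 11 × 2 = 459 kips.
Design strength φR_n = 0.75 × 459 = 344 kips.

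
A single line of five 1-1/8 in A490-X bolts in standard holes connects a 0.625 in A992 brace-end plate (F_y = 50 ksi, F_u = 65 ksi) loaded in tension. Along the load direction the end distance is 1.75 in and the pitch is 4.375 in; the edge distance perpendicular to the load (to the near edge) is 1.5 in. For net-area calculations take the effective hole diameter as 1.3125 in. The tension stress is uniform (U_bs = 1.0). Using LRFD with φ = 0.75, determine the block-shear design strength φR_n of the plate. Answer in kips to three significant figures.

Shear plane L_v = 1.75 + 4·4.375 = 19.25 in; A_gv = 19.25 × 0.625 = 12.03 in².
A_nv = (19.25 − 4.5·1.3125) × 0.625 = 8.34 in².
A_nt = (1.5 − 0.5·1.3125) × 0.625 = 0.5273 in².
0.6 F_u A_nv = 325.3 kips; 0.6 F_y A_gv = 360.9 kips → shear rupture governs the shear term.
R_n = 325.3 + 1.0 × 65 × 0.5273 = 359.5 kips.
Design strength φR_n = 0.75 × 359.5 = 270 kips.

270 kips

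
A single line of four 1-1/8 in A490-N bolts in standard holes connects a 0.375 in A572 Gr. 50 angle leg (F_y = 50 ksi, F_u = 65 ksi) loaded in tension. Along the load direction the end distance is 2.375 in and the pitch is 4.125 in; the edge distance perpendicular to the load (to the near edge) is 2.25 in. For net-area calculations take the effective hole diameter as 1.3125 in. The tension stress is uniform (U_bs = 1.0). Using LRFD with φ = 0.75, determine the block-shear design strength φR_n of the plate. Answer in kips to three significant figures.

Shear plane L_v = 2.375 + 3·4.125 = 14.75 in; A_gv = 14.75 × 0.375 = 5.531 in².
A_nv = (14.75 − 3.5·1.3125) × 0.375 = 3.809 in².
A_nt = (2.25 − 0.5·1.3125) × 0.375 = 0.5977 in².
0.6 F_u A_nv = 148.5 kips; 0.6 F_y A_gv = 165.9 kips → shear rupture governs the shear term.
R_n = 148.5 + 1.0 × 65 × 0.5977 = 187.4 kips.
Design strength φR_n = 0.75 × 187.4 = 141 kips.

141 kips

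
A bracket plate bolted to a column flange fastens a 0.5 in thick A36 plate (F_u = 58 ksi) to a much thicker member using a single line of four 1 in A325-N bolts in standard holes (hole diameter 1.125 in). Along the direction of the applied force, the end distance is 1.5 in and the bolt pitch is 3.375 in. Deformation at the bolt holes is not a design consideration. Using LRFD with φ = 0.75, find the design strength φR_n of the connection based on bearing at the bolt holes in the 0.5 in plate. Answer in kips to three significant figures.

Per bolt r_n = 1.5 l_c t F_u ≤ 3.0 d t F_u; upper limit = 3.0 × 1 × 0.5 × 58 = 87 kips.
Edge bolt: l_c = 1.5 − 1.125/2 = 0.9375 in → 1.5 × 0.9375 × 0.5 × 58 = 40.78 → r_n = 40.78 kips.
Interior bolts: l_c = 3.375 − 1.125 = 2.25 in → 1.5 × 2.25 × 0.5 × 58 = 97.88 → r_n = 87 kips.
R_n = 1 × 40.78 + 3 × 87 = 301.8 kips.
Design strength φR_n = 0.75 × 301.8 = 226 kips.

226 kips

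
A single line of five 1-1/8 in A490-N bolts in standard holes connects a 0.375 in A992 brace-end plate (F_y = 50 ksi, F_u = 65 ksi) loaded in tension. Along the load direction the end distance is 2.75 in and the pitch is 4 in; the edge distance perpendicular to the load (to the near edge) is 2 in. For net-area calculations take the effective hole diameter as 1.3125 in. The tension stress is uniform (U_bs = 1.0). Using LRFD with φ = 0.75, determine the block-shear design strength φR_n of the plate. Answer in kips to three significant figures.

Shear plane L_v = 2.75 + 4·4 = 18.75 in; A_gv = 18.75 × 0.375 = 7.031 in².
A_nv = (18.75 − 4.5·1.3125) × 0.375 = 4.816 in².
A_nt = (2 − 0.5·1.3125) × 0.375 = 0.5039 in².
0.6 F_u A_nv = 187.8 kips; 0.6 F_y A_gv = 210.9 kips → shear rupture governs the shear term.
R_n = 187.8 + 1.0 × 65 × 0.5039 = 220.6 kips.
Design strength φR_n = 0.75 × 220.6 = 165 kips.

165 kips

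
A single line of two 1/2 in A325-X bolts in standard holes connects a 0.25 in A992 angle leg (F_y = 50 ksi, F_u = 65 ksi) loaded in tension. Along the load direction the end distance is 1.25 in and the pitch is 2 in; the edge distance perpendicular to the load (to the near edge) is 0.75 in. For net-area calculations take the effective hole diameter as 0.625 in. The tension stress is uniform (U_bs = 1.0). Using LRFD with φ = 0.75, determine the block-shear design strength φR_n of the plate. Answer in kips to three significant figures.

22.2 kips

Shear plane L_v = 1.25 + 1·2 = 3.25 in; A_gv = 3.25 × 0.25 = 0.8125 in².
A_nv = (3.25 − 1.5·0.625) × 0.25 = 0.5781 in².
A_nt = (0.75 − 0.5·0.625) × 0.25 = 0.1094 in².
0.6 F_u A_nv = 22.55 kips; 0.6 F_y A_gv = 24.38 kips → shear rupture governs the shear term.
R_n = 22.55 + 1.0 × 65 × 0.1094 = 29.66 kips.
Design strength φR_n = 0.75 × 29.66 = 22.2 kips.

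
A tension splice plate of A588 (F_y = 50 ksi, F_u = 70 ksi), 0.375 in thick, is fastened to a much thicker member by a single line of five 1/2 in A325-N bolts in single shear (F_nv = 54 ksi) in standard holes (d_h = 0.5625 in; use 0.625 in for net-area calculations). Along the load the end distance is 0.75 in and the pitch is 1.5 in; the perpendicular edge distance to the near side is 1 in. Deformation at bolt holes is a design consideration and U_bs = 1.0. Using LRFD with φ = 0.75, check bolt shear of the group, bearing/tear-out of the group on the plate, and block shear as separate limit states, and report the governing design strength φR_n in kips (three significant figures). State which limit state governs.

39.8 kips (bolt shear governs)

Bolt shear: A_b = π·0.5²/4 = 0.1963 in²; R_n = 54 × 0.1963 × 5 × 1 = 53.01 kips → 0.75 × 53.01 = 39.8 kips.
Bearing: edge l_c = 0.4688, r_n = 14.77 kips; interior l_c = 0.9375, r_n = 29.53 kips; R_n = 14.77 + 4·29.53 = 132.9 kips → 99.7 kips.
Block shear: A_gv = 2.531, A_nv = 1.477, A_nt = 0.2578 in²; R_n = min(0.6F_uA_nv, 0.6F_yA_gv) + U_bs·F_u·A_nt = 80.06 kips → 60 kips.
Bolt shear governs: 39.8 kips.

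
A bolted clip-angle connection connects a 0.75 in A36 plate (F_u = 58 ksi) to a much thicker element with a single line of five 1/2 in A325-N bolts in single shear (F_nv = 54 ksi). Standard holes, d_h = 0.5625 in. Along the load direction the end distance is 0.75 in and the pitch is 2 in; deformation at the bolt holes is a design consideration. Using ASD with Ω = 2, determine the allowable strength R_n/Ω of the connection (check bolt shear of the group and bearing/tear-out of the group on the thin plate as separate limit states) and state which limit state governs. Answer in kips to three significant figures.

26.5 kips (bolt shear governs)

Bolt shear: A_b = π·0.5²/4 = 0.1963 in²; R_n = 54 × 0.1963 × 5 × 1 = 53.01 kips → 53.01 / 2 = 26.5 kips.
Bearing (1.2 l_c t F_u ≤ 2.4 d t F_u): upper limit = 2.4·0.5·0.75·58 = 52.2 kips.
  Edge l_c = 0.75 − 0.5625/2 = 0.4688 → r_n = 24.47 kips; interior l_c = 2 − 0.5625 = 1.438 → r_n = 52.2 kips.
  R_n,bearing = 1·24.47 + 4·52.2 = 233.3 kips → 233.3 / 2 = 117 kips.
Bolt shear governs: 26.5 kips.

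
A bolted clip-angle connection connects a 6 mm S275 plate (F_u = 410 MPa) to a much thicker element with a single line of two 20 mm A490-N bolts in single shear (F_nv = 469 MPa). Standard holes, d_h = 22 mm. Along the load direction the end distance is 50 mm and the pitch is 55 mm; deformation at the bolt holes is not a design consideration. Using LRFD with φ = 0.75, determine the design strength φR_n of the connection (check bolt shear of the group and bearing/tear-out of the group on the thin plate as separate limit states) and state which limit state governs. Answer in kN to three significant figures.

199 kN (bearing governs)

Bolt shear: A_b = π·20²/4 = 314.2 mm²; R_n = 469 × 314.2 × 2 × 1 / 1000 = 294.7 kN → 0.75 × 294.7 = 221 kN.
Bearing (1.5 l_c t F_u ≤ 3.0 d t F_u): upper limit = 3.0·20·6·410 / 1000 = 147.6 kN.
  Edge l_c = 50 − 22/2 = 39 → r_n = 143.9 kN; interior l_c = 55 − 22 = 33 → r_n = 121.8 kN.
  R_n,bearing = 1·143.9 + 1·121.8 = 265.7 kN → 0.75 × 265.7 = 199 kN.
Bearing governs: 199 kN.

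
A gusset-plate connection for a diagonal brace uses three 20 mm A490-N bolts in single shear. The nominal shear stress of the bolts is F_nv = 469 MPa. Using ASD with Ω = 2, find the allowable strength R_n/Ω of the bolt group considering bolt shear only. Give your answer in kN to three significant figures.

A_b = π × 20² / 4 = 314.2 mm².
R_n = F_nv · A_b · n · n_s = 469 × 314.2 × 3 × 1 / 1000 = 442 kN.
Allowable strength R_n/Ω = 442 / 2 = 221 kN.

221 kN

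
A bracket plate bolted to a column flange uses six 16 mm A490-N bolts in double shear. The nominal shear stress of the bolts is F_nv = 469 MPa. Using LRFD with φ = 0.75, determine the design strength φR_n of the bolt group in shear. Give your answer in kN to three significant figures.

A_b = π × 16² / 4 = 201.1 mm².
R_n = F_nv · A_b · n · n_s = 469 × 201.1 × 6 × 2 / 1000 = 1132 kN.
Design strength φR_n = 0.75 × 1132 = 849 kN.

849 kN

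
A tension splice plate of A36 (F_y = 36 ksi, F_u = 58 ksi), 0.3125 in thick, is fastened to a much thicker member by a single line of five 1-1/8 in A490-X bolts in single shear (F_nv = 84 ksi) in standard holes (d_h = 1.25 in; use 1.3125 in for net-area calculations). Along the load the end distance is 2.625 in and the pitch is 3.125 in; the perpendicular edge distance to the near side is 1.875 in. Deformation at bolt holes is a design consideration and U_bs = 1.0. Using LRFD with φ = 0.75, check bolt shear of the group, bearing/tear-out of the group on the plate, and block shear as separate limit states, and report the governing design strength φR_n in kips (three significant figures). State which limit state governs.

91.8 kips (block shear governs)

Bolt shear: A_b = π·1.125²/4 = 0.994 in²; R_n = 84 × 0.994 × 5 × 1 = 417.5 kips → 0.75 × 417.5 = 313 kips.
Bearing: edge l_c = 2, r_n = 43.5 kips; interior l_c = 1.875, r_n = 40.78 kips; R_n = 43.5 + 4·40.78 = 206.6 kips → 155 kips.
Block shear: A_gv = 4.727, A_nv = 2.881, A_nt = 0.3809 in²; R_n = min(0.6F_uA_nv, 0.6F_yA_gv) + U_bs·F_u·A_nt = 122.3 kips → 91.8 kips.
Block shear governs: 91.8 kips.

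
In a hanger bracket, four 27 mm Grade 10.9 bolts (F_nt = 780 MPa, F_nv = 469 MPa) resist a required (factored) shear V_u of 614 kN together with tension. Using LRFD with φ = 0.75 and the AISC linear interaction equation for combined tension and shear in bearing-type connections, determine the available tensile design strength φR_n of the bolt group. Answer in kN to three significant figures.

A_b = π·27²/4 = 572.6 mm²; f_rv = 614 × 1000 / (4 × 572.6) = 268.1 MPa.
F'_nt = 1.3 F_nt − (F_nt / φF_nv) f_rv = 1.3·780 − (780/(0.75·469))·268.1 = 419.5 MPa, capped at F_nt → F'_nt = 419.5 MPa.
R_n = F'_nt · A_b · n = 419.5 × 572.6 × 4 / 1000 = 960.7 kN.
Design strength φR_n = 0.75 × 960.7 = 721 kN.

721 kN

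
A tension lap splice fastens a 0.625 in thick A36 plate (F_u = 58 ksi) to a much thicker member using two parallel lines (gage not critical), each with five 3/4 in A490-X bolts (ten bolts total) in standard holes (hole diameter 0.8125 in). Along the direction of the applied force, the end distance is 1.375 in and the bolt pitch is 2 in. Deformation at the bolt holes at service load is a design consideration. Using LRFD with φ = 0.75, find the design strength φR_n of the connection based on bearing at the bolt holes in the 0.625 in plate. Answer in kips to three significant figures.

Per bolt r_n = 1.2 l_c t F_u ≤ 2.4 d t F_u; upper limit = 2.4 × 0.75 × 0.625 × 58 = 65.25 kips.
Edge bolt: l_c = 1.375 − 0.8125/2 = 0.9688 in → 1.2 × 0.9688 × 0.625 × 58 = 42.14 → r_n = 42.14 kips.
Interior bolts: l_c = 2 − 0.8125 = 1.188 in → 1.2 × 1.188 × 0.625 × 58 = 51.66 → r_n = 51.66 kips.
R_n = 2 × 42.14 + 8 × 51.66 = 497.5 kips.
Design strength φR_n = 0.75 × 497.5 = 373 kips.

373 kips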